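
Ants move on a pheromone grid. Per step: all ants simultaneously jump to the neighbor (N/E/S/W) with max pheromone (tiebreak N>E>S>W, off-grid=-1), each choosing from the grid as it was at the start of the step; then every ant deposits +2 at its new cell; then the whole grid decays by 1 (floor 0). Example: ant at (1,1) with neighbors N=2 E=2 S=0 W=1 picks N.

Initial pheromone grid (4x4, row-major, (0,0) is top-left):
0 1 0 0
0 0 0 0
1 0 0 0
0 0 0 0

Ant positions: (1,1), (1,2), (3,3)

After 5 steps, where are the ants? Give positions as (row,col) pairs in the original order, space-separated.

Step 1: ant0:(1,1)->N->(0,1) | ant1:(1,2)->N->(0,2) | ant2:(3,3)->N->(2,3)
  grid max=2 at (0,1)
Step 2: ant0:(0,1)->E->(0,2) | ant1:(0,2)->W->(0,1) | ant2:(2,3)->N->(1,3)
  grid max=3 at (0,1)
Step 3: ant0:(0,2)->W->(0,1) | ant1:(0,1)->E->(0,2) | ant2:(1,3)->N->(0,3)
  grid max=4 at (0,1)
Step 4: ant0:(0,1)->E->(0,2) | ant1:(0,2)->W->(0,1) | ant2:(0,3)->W->(0,2)
  grid max=6 at (0,2)
Step 5: ant0:(0,2)->W->(0,1) | ant1:(0,1)->E->(0,2) | ant2:(0,2)->W->(0,1)
  grid max=8 at (0,1)

(0,1) (0,2) (0,1)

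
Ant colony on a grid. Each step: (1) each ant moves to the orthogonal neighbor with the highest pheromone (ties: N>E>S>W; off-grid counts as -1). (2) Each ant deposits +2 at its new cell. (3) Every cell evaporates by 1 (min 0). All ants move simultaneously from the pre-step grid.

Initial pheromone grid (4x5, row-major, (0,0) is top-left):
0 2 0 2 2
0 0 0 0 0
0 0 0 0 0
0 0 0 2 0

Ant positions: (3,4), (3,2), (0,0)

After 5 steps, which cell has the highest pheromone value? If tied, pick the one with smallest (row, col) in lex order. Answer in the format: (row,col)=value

Answer: (3,3)=9

Derivation:
Step 1: ant0:(3,4)->W->(3,3) | ant1:(3,2)->E->(3,3) | ant2:(0,0)->E->(0,1)
  grid max=5 at (3,3)
Step 2: ant0:(3,3)->N->(2,3) | ant1:(3,3)->N->(2,3) | ant2:(0,1)->E->(0,2)
  grid max=4 at (3,3)
Step 3: ant0:(2,3)->S->(3,3) | ant1:(2,3)->S->(3,3) | ant2:(0,2)->W->(0,1)
  grid max=7 at (3,3)
Step 4: ant0:(3,3)->N->(2,3) | ant1:(3,3)->N->(2,3) | ant2:(0,1)->E->(0,2)
  grid max=6 at (3,3)
Step 5: ant0:(2,3)->S->(3,3) | ant1:(2,3)->S->(3,3) | ant2:(0,2)->W->(0,1)
  grid max=9 at (3,3)
Final grid:
  0 3 0 0 0
  0 0 0 0 0
  0 0 0 4 0
  0 0 0 9 0
Max pheromone 9 at (3,3)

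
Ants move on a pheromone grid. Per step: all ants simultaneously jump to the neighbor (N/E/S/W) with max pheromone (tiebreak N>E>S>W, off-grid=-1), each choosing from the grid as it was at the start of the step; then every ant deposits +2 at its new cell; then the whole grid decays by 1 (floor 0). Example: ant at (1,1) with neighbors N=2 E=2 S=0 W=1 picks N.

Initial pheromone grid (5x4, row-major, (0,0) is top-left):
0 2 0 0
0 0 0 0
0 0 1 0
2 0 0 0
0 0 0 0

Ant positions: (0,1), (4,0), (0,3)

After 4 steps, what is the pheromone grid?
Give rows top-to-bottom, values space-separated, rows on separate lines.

After step 1: ants at (0,2),(3,0),(1,3)
  0 1 1 0
  0 0 0 1
  0 0 0 0
  3 0 0 0
  0 0 0 0
After step 2: ants at (0,1),(2,0),(0,3)
  0 2 0 1
  0 0 0 0
  1 0 0 0
  2 0 0 0
  0 0 0 0
After step 3: ants at (0,2),(3,0),(1,3)
  0 1 1 0
  0 0 0 1
  0 0 0 0
  3 0 0 0
  0 0 0 0
After step 4: ants at (0,1),(2,0),(0,3)
  0 2 0 1
  0 0 0 0
  1 0 0 0
  2 0 0 0
  0 0 0 0

0 2 0 1
0 0 0 0
1 0 0 0
2 0 0 0
0 0 0 0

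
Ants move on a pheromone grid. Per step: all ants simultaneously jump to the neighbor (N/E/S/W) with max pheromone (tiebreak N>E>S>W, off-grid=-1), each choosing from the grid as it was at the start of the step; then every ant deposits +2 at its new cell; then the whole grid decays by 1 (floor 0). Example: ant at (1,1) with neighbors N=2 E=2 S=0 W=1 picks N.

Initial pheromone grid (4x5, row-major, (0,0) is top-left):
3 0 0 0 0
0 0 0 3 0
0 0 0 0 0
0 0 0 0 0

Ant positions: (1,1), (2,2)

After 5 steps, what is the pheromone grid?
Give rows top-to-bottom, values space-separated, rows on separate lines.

After step 1: ants at (0,1),(1,2)
  2 1 0 0 0
  0 0 1 2 0
  0 0 0 0 0
  0 0 0 0 0
After step 2: ants at (0,0),(1,3)
  3 0 0 0 0
  0 0 0 3 0
  0 0 0 0 0
  0 0 0 0 0
After step 3: ants at (0,1),(0,3)
  2 1 0 1 0
  0 0 0 2 0
  0 0 0 0 0
  0 0 0 0 0
After step 4: ants at (0,0),(1,3)
  3 0 0 0 0
  0 0 0 3 0
  0 0 0 0 0
  0 0 0 0 0
After step 5: ants at (0,1),(0,3)
  2 1 0 1 0
  0 0 0 2 0
  0 0 0 0 0
  0 0 0 0 0

2 1 0 1 0
0 0 0 2 0
0 0 0 0 0
0 0 0 0 0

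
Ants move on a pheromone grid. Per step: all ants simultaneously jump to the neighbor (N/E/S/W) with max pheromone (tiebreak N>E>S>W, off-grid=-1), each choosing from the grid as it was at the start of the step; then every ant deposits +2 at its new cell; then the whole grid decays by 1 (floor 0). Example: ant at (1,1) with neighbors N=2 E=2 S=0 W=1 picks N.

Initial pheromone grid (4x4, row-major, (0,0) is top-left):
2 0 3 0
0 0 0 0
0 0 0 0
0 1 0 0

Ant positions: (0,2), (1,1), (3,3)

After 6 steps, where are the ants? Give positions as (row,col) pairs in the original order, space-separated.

Step 1: ant0:(0,2)->E->(0,3) | ant1:(1,1)->N->(0,1) | ant2:(3,3)->N->(2,3)
  grid max=2 at (0,2)
Step 2: ant0:(0,3)->W->(0,2) | ant1:(0,1)->E->(0,2) | ant2:(2,3)->N->(1,3)
  grid max=5 at (0,2)
Step 3: ant0:(0,2)->E->(0,3) | ant1:(0,2)->E->(0,3) | ant2:(1,3)->N->(0,3)
  grid max=5 at (0,3)
Step 4: ant0:(0,3)->W->(0,2) | ant1:(0,3)->W->(0,2) | ant2:(0,3)->W->(0,2)
  grid max=9 at (0,2)
Step 5: ant0:(0,2)->E->(0,3) | ant1:(0,2)->E->(0,3) | ant2:(0,2)->E->(0,3)
  grid max=9 at (0,3)
Step 6: ant0:(0,3)->W->(0,2) | ant1:(0,3)->W->(0,2) | ant2:(0,3)->W->(0,2)
  grid max=13 at (0,2)

(0,2) (0,2) (0,2)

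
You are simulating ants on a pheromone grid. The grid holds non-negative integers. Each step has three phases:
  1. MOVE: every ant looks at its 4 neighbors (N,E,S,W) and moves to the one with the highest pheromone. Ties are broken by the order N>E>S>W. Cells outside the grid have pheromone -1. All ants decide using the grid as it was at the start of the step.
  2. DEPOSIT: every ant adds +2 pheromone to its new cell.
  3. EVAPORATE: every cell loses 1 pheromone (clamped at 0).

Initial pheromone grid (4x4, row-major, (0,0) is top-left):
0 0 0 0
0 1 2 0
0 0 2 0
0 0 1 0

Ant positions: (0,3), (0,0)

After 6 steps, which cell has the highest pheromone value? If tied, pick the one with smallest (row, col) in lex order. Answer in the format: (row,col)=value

Step 1: ant0:(0,3)->S->(1,3) | ant1:(0,0)->E->(0,1)
  grid max=1 at (0,1)
Step 2: ant0:(1,3)->W->(1,2) | ant1:(0,1)->E->(0,2)
  grid max=2 at (1,2)
Step 3: ant0:(1,2)->N->(0,2) | ant1:(0,2)->S->(1,2)
  grid max=3 at (1,2)
Step 4: ant0:(0,2)->S->(1,2) | ant1:(1,2)->N->(0,2)
  grid max=4 at (1,2)
Step 5: ant0:(1,2)->N->(0,2) | ant1:(0,2)->S->(1,2)
  grid max=5 at (1,2)
Step 6: ant0:(0,2)->S->(1,2) | ant1:(1,2)->N->(0,2)
  grid max=6 at (1,2)
Final grid:
  0 0 5 0
  0 0 6 0
  0 0 0 0
  0 0 0 0
Max pheromone 6 at (1,2)

Answer: (1,2)=6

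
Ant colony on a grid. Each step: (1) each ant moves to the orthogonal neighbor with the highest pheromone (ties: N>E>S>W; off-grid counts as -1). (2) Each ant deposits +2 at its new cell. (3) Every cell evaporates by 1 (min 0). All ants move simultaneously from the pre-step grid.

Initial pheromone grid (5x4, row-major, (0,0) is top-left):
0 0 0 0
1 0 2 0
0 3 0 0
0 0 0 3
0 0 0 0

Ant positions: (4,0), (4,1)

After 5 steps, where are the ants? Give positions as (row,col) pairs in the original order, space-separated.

Step 1: ant0:(4,0)->N->(3,0) | ant1:(4,1)->N->(3,1)
  grid max=2 at (2,1)
Step 2: ant0:(3,0)->E->(3,1) | ant1:(3,1)->N->(2,1)
  grid max=3 at (2,1)
Step 3: ant0:(3,1)->N->(2,1) | ant1:(2,1)->S->(3,1)
  grid max=4 at (2,1)
Step 4: ant0:(2,1)->S->(3,1) | ant1:(3,1)->N->(2,1)
  grid max=5 at (2,1)
Step 5: ant0:(3,1)->N->(2,1) | ant1:(2,1)->S->(3,1)
  grid max=6 at (2,1)

(2,1) (3,1)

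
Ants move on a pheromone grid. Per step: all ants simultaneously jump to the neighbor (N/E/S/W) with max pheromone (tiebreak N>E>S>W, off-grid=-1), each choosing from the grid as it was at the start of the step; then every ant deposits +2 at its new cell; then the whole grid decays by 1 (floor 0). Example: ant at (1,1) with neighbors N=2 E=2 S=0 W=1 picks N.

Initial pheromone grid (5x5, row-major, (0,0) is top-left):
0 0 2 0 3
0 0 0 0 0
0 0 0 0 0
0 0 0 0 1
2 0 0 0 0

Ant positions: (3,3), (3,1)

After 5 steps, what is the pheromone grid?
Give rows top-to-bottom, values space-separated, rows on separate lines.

After step 1: ants at (3,4),(2,1)
  0 0 1 0 2
  0 0 0 0 0
  0 1 0 0 0
  0 0 0 0 2
  1 0 0 0 0
After step 2: ants at (2,4),(1,1)
  0 0 0 0 1
  0 1 0 0 0
  0 0 0 0 1
  0 0 0 0 1
  0 0 0 0 0
After step 3: ants at (3,4),(0,1)
  0 1 0 0 0
  0 0 0 0 0
  0 0 0 0 0
  0 0 0 0 2
  0 0 0 0 0
After step 4: ants at (2,4),(0,2)
  0 0 1 0 0
  0 0 0 0 0
  0 0 0 0 1
  0 0 0 0 1
  0 0 0 0 0
After step 5: ants at (3,4),(0,3)
  0 0 0 1 0
  0 0 0 0 0
  0 0 0 0 0
  0 0 0 0 2
  0 0 0 0 0

0 0 0 1 0
0 0 0 0 0
0 0 0 0 0
0 0 0 0 2
0 0 0 0 0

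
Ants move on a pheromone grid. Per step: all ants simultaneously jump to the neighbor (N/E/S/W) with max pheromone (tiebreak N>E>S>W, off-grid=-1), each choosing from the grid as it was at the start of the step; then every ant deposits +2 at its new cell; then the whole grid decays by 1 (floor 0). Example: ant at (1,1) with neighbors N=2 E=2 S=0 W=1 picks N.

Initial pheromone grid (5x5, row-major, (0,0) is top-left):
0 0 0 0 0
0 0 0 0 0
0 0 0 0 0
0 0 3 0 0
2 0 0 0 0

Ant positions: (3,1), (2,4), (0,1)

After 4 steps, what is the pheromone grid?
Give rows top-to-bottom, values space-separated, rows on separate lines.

After step 1: ants at (3,2),(1,4),(0,2)
  0 0 1 0 0
  0 0 0 0 1
  0 0 0 0 0
  0 0 4 0 0
  1 0 0 0 0
After step 2: ants at (2,2),(0,4),(0,3)
  0 0 0 1 1
  0 0 0 0 0
  0 0 1 0 0
  0 0 3 0 0
  0 0 0 0 0
After step 3: ants at (3,2),(0,3),(0,4)
  0 0 0 2 2
  0 0 0 0 0
  0 0 0 0 0
  0 0 4 0 0
  0 0 0 0 0
After step 4: ants at (2,2),(0,4),(0,3)
  0 0 0 3 3
  0 0 0 0 0
  0 0 1 0 0
  0 0 3 0 0
  0 0 0 0 0

0 0 0 3 3
0 0 0 0 0
0 0 1 0 0
0 0 3 0 0
0 0 0 0 0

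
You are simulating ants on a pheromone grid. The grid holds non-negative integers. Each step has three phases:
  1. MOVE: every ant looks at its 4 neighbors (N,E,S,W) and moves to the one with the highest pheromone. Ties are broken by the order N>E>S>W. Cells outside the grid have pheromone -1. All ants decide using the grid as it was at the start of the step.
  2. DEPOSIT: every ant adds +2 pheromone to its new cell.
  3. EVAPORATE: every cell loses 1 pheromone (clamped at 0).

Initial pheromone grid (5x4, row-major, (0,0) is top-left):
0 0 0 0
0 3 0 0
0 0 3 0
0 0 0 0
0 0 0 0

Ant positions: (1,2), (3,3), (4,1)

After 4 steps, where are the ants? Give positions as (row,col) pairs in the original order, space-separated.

Step 1: ant0:(1,2)->S->(2,2) | ant1:(3,3)->N->(2,3) | ant2:(4,1)->N->(3,1)
  grid max=4 at (2,2)
Step 2: ant0:(2,2)->E->(2,3) | ant1:(2,3)->W->(2,2) | ant2:(3,1)->N->(2,1)
  grid max=5 at (2,2)
Step 3: ant0:(2,3)->W->(2,2) | ant1:(2,2)->E->(2,3) | ant2:(2,1)->E->(2,2)
  grid max=8 at (2,2)
Step 4: ant0:(2,2)->E->(2,3) | ant1:(2,3)->W->(2,2) | ant2:(2,2)->E->(2,3)
  grid max=9 at (2,2)

(2,3) (2,2) (2,3)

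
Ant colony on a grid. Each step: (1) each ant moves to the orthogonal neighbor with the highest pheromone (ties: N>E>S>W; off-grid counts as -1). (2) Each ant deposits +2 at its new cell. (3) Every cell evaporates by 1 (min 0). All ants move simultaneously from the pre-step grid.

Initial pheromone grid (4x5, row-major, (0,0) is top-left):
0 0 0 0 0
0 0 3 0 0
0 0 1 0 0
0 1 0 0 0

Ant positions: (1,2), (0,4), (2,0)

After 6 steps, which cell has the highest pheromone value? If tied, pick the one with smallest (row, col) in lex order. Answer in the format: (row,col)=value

Answer: (1,2)=5

Derivation:
Step 1: ant0:(1,2)->S->(2,2) | ant1:(0,4)->S->(1,4) | ant2:(2,0)->N->(1,0)
  grid max=2 at (1,2)
Step 2: ant0:(2,2)->N->(1,2) | ant1:(1,4)->N->(0,4) | ant2:(1,0)->N->(0,0)
  grid max=3 at (1,2)
Step 3: ant0:(1,2)->S->(2,2) | ant1:(0,4)->S->(1,4) | ant2:(0,0)->E->(0,1)
  grid max=2 at (1,2)
Step 4: ant0:(2,2)->N->(1,2) | ant1:(1,4)->N->(0,4) | ant2:(0,1)->E->(0,2)
  grid max=3 at (1,2)
Step 5: ant0:(1,2)->N->(0,2) | ant1:(0,4)->S->(1,4) | ant2:(0,2)->S->(1,2)
  grid max=4 at (1,2)
Step 6: ant0:(0,2)->S->(1,2) | ant1:(1,4)->N->(0,4) | ant2:(1,2)->N->(0,2)
  grid max=5 at (1,2)
Final grid:
  0 0 3 0 1
  0 0 5 0 0
  0 0 0 0 0
  0 0 0 0 0
Max pheromone 5 at (1,2)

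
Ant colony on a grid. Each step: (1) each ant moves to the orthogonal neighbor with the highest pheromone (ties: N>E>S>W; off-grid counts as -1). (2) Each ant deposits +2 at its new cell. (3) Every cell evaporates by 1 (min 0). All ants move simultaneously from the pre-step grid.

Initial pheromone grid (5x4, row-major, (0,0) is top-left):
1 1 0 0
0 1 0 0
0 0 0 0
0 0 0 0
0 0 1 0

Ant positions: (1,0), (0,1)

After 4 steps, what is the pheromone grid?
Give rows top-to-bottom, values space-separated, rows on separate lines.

After step 1: ants at (0,0),(1,1)
  2 0 0 0
  0 2 0 0
  0 0 0 0
  0 0 0 0
  0 0 0 0
After step 2: ants at (0,1),(0,1)
  1 3 0 0
  0 1 0 0
  0 0 0 0
  0 0 0 0
  0 0 0 0
After step 3: ants at (1,1),(1,1)
  0 2 0 0
  0 4 0 0
  0 0 0 0
  0 0 0 0
  0 0 0 0
After step 4: ants at (0,1),(0,1)
  0 5 0 0
  0 3 0 0
  0 0 0 0
  0 0 0 0
  0 0 0 0

0 5 0 0
0 3 0 0
0 0 0 0
0 0 0 0
0 0 0 0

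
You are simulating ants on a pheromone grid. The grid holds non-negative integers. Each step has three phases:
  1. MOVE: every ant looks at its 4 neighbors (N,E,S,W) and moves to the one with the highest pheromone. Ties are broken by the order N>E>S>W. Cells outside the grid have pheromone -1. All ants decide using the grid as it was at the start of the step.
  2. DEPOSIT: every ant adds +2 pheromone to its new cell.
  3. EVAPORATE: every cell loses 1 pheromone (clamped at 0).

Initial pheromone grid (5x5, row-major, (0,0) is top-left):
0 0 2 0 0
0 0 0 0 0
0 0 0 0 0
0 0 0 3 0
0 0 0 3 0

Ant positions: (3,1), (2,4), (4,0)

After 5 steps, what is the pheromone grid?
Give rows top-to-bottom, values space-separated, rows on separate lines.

After step 1: ants at (2,1),(1,4),(3,0)
  0 0 1 0 0
  0 0 0 0 1
  0 1 0 0 0
  1 0 0 2 0
  0 0 0 2 0
After step 2: ants at (1,1),(0,4),(2,0)
  0 0 0 0 1
  0 1 0 0 0
  1 0 0 0 0
  0 0 0 1 0
  0 0 0 1 0
After step 3: ants at (0,1),(1,4),(1,0)
  0 1 0 0 0
  1 0 0 0 1
  0 0 0 0 0
  0 0 0 0 0
  0 0 0 0 0
After step 4: ants at (0,2),(0,4),(0,0)
  1 0 1 0 1
  0 0 0 0 0
  0 0 0 0 0
  0 0 0 0 0
  0 0 0 0 0
After step 5: ants at (0,3),(1,4),(0,1)
  0 1 0 1 0
  0 0 0 0 1
  0 0 0 0 0
  0 0 0 0 0
  0 0 0 0 0

0 1 0 1 0
0 0 0 0 1
0 0 0 0 0
0 0 0 0 0
0 0 0 0 0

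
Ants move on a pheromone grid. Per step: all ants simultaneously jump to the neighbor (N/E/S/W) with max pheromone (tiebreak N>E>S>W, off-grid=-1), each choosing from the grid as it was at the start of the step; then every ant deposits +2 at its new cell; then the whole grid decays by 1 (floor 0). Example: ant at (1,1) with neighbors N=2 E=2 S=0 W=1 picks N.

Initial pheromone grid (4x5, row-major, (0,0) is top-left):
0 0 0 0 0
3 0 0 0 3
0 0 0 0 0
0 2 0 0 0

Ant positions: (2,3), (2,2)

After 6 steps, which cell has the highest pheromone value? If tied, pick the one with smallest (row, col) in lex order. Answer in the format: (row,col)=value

Answer: (1,4)=7

Derivation:
Step 1: ant0:(2,3)->N->(1,3) | ant1:(2,2)->N->(1,2)
  grid max=2 at (1,0)
Step 2: ant0:(1,3)->E->(1,4) | ant1:(1,2)->E->(1,3)
  grid max=3 at (1,4)
Step 3: ant0:(1,4)->W->(1,3) | ant1:(1,3)->E->(1,4)
  grid max=4 at (1,4)
Step 4: ant0:(1,3)->E->(1,4) | ant1:(1,4)->W->(1,3)
  grid max=5 at (1,4)
Step 5: ant0:(1,4)->W->(1,3) | ant1:(1,3)->E->(1,4)
  grid max=6 at (1,4)
Step 6: ant0:(1,3)->E->(1,4) | ant1:(1,4)->W->(1,3)
  grid max=7 at (1,4)
Final grid:
  0 0 0 0 0
  0 0 0 6 7
  0 0 0 0 0
  0 0 0 0 0
Max pheromone 7 at (1,4)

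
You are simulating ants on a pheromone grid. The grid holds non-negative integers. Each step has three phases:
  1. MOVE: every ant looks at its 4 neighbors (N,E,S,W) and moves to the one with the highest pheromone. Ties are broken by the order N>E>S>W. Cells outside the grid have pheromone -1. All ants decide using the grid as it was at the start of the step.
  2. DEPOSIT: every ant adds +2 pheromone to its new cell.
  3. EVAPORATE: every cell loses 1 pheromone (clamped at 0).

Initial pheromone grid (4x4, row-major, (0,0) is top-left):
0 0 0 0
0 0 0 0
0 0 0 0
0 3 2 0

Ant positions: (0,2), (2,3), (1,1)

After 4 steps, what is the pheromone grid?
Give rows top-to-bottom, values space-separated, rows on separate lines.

After step 1: ants at (0,3),(1,3),(0,1)
  0 1 0 1
  0 0 0 1
  0 0 0 0
  0 2 1 0
After step 2: ants at (1,3),(0,3),(0,2)
  0 0 1 2
  0 0 0 2
  0 0 0 0
  0 1 0 0
After step 3: ants at (0,3),(1,3),(0,3)
  0 0 0 5
  0 0 0 3
  0 0 0 0
  0 0 0 0
After step 4: ants at (1,3),(0,3),(1,3)
  0 0 0 6
  0 0 0 6
  0 0 0 0
  0 0 0 0

0 0 0 6
0 0 0 6
0 0 0 0
0 0 0 0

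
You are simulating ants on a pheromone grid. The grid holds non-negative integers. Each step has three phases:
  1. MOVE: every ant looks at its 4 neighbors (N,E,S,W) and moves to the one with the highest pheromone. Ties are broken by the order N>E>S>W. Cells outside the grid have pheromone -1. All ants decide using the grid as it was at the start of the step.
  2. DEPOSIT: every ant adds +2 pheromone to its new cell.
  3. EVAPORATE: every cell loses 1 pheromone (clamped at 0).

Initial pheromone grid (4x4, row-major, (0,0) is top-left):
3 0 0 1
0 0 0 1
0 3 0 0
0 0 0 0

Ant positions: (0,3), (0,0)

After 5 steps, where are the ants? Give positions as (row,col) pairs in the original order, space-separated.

Step 1: ant0:(0,3)->S->(1,3) | ant1:(0,0)->E->(0,1)
  grid max=2 at (0,0)
Step 2: ant0:(1,3)->N->(0,3) | ant1:(0,1)->W->(0,0)
  grid max=3 at (0,0)
Step 3: ant0:(0,3)->S->(1,3) | ant1:(0,0)->E->(0,1)
  grid max=2 at (0,0)
Step 4: ant0:(1,3)->N->(0,3) | ant1:(0,1)->W->(0,0)
  grid max=3 at (0,0)
Step 5: ant0:(0,3)->S->(1,3) | ant1:(0,0)->E->(0,1)
  grid max=2 at (0,0)

(1,3) (0,1)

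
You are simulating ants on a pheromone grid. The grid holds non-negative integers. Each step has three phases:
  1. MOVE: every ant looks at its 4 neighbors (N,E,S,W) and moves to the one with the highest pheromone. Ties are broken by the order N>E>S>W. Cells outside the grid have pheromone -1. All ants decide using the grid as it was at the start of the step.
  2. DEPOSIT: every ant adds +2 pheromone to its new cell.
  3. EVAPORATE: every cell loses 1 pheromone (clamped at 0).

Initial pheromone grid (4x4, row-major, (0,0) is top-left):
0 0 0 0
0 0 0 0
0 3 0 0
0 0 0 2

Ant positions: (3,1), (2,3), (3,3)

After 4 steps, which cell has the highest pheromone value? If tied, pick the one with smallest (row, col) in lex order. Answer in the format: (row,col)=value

Step 1: ant0:(3,1)->N->(2,1) | ant1:(2,3)->S->(3,3) | ant2:(3,3)->N->(2,3)
  grid max=4 at (2,1)
Step 2: ant0:(2,1)->N->(1,1) | ant1:(3,3)->N->(2,3) | ant2:(2,3)->S->(3,3)
  grid max=4 at (3,3)
Step 3: ant0:(1,1)->S->(2,1) | ant1:(2,3)->S->(3,3) | ant2:(3,3)->N->(2,3)
  grid max=5 at (3,3)
Step 4: ant0:(2,1)->N->(1,1) | ant1:(3,3)->N->(2,3) | ant2:(2,3)->S->(3,3)
  grid max=6 at (3,3)
Final grid:
  0 0 0 0
  0 1 0 0
  0 3 0 4
  0 0 0 6
Max pheromone 6 at (3,3)

Answer: (3,3)=6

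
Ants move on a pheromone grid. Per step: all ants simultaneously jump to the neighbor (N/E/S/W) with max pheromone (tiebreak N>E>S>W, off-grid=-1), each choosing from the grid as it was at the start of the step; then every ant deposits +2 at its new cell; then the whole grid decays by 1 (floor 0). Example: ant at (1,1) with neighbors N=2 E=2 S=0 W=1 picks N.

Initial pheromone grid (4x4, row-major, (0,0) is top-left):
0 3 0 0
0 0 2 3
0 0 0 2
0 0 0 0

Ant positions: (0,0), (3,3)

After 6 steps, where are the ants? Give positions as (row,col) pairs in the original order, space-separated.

Step 1: ant0:(0,0)->E->(0,1) | ant1:(3,3)->N->(2,3)
  grid max=4 at (0,1)
Step 2: ant0:(0,1)->E->(0,2) | ant1:(2,3)->N->(1,3)
  grid max=3 at (0,1)
Step 3: ant0:(0,2)->W->(0,1) | ant1:(1,3)->S->(2,3)
  grid max=4 at (0,1)
Step 4: ant0:(0,1)->E->(0,2) | ant1:(2,3)->N->(1,3)
  grid max=3 at (0,1)
Step 5: ant0:(0,2)->W->(0,1) | ant1:(1,3)->S->(2,3)
  grid max=4 at (0,1)
Step 6: ant0:(0,1)->E->(0,2) | ant1:(2,3)->N->(1,3)
  grid max=3 at (0,1)

(0,2) (1,3)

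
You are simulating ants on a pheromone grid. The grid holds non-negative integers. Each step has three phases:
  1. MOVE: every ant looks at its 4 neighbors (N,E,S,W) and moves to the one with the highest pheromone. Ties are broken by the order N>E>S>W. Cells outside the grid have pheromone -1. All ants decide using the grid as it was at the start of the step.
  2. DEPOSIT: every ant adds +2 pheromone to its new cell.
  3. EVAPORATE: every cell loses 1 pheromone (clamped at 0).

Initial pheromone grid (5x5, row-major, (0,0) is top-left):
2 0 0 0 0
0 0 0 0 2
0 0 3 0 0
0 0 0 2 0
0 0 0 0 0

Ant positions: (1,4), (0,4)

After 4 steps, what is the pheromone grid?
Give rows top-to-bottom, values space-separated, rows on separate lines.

After step 1: ants at (0,4),(1,4)
  1 0 0 0 1
  0 0 0 0 3
  0 0 2 0 0
  0 0 0 1 0
  0 0 0 0 0
After step 2: ants at (1,4),(0,4)
  0 0 0 0 2
  0 0 0 0 4
  0 0 1 0 0
  0 0 0 0 0
  0 0 0 0 0
After step 3: ants at (0,4),(1,4)
  0 0 0 0 3
  0 0 0 0 5
  0 0 0 0 0
  0 0 0 0 0
  0 0 0 0 0
After step 4: ants at (1,4),(0,4)
  0 0 0 0 4
  0 0 0 0 6
  0 0 0 0 0
  0 0 0 0 0
  0 0 0 0 0

0 0 0 0 4
0 0 0 0 6
0 0 0 0 0
0 0 0 0 0
0 0 0 0 0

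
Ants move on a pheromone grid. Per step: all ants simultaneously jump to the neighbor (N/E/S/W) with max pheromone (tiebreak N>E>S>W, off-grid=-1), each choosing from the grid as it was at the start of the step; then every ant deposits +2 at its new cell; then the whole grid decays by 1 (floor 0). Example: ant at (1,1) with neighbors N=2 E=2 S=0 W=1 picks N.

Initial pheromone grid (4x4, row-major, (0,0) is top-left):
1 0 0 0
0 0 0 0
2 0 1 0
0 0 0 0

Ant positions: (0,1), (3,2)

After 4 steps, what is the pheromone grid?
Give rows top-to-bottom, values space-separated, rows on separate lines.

After step 1: ants at (0,0),(2,2)
  2 0 0 0
  0 0 0 0
  1 0 2 0
  0 0 0 0
After step 2: ants at (0,1),(1,2)
  1 1 0 0
  0 0 1 0
  0 0 1 0
  0 0 0 0
After step 3: ants at (0,0),(2,2)
  2 0 0 0
  0 0 0 0
  0 0 2 0
  0 0 0 0
After step 4: ants at (0,1),(1,2)
  1 1 0 0
  0 0 1 0
  0 0 1 0
  0 0 0 0

1 1 0 0
0 0 1 0
0 0 1 0
0 0 0 0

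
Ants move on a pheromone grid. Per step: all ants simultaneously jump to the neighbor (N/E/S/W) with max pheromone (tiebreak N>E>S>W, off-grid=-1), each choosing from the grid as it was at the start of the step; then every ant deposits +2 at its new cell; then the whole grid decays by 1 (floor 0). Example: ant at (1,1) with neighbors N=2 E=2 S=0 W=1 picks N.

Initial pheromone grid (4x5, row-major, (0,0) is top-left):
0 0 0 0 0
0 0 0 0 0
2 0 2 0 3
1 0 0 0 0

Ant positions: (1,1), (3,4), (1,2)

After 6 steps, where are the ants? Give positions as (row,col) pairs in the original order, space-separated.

Step 1: ant0:(1,1)->N->(0,1) | ant1:(3,4)->N->(2,4) | ant2:(1,2)->S->(2,2)
  grid max=4 at (2,4)
Step 2: ant0:(0,1)->E->(0,2) | ant1:(2,4)->N->(1,4) | ant2:(2,2)->N->(1,2)
  grid max=3 at (2,4)
Step 3: ant0:(0,2)->S->(1,2) | ant1:(1,4)->S->(2,4) | ant2:(1,2)->S->(2,2)
  grid max=4 at (2,4)
Step 4: ant0:(1,2)->S->(2,2) | ant1:(2,4)->N->(1,4) | ant2:(2,2)->N->(1,2)
  grid max=4 at (2,2)
Step 5: ant0:(2,2)->N->(1,2) | ant1:(1,4)->S->(2,4) | ant2:(1,2)->S->(2,2)
  grid max=5 at (2,2)
Step 6: ant0:(1,2)->S->(2,2) | ant1:(2,4)->N->(1,4) | ant2:(2,2)->N->(1,2)
  grid max=6 at (2,2)

(2,2) (1,4) (1,2)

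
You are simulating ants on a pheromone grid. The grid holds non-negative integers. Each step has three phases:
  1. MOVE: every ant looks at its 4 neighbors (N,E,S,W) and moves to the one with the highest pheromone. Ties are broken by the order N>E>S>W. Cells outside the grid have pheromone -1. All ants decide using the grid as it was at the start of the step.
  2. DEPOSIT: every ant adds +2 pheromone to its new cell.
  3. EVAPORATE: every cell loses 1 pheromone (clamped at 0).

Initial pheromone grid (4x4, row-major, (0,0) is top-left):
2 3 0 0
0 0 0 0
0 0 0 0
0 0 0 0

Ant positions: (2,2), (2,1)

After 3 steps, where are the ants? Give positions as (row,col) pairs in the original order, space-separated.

Step 1: ant0:(2,2)->N->(1,2) | ant1:(2,1)->N->(1,1)
  grid max=2 at (0,1)
Step 2: ant0:(1,2)->W->(1,1) | ant1:(1,1)->N->(0,1)
  grid max=3 at (0,1)
Step 3: ant0:(1,1)->N->(0,1) | ant1:(0,1)->S->(1,1)
  grid max=4 at (0,1)

(0,1) (1,1)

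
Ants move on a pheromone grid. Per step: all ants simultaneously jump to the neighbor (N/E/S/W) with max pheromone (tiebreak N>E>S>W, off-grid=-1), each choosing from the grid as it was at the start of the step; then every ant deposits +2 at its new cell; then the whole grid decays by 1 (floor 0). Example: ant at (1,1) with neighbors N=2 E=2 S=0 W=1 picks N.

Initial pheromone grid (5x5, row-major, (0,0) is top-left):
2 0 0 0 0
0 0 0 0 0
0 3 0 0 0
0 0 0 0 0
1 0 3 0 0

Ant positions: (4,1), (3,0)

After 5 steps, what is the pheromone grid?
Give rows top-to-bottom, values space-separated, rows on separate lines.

After step 1: ants at (4,2),(4,0)
  1 0 0 0 0
  0 0 0 0 0
  0 2 0 0 0
  0 0 0 0 0
  2 0 4 0 0
After step 2: ants at (3,2),(3,0)
  0 0 0 0 0
  0 0 0 0 0
  0 1 0 0 0
  1 0 1 0 0
  1 0 3 0 0
After step 3: ants at (4,2),(4,0)
  0 0 0 0 0
  0 0 0 0 0
  0 0 0 0 0
  0 0 0 0 0
  2 0 4 0 0
After step 4: ants at (3,2),(3,0)
  0 0 0 0 0
  0 0 0 0 0
  0 0 0 0 0
  1 0 1 0 0
  1 0 3 0 0
After step 5: ants at (4,2),(4,0)
  0 0 0 0 0
  0 0 0 0 0
  0 0 0 0 0
  0 0 0 0 0
  2 0 4 0 0

0 0 0 0 0
0 0 0 0 0
0 0 0 0 0
0 0 0 0 0
2 0 4 0 0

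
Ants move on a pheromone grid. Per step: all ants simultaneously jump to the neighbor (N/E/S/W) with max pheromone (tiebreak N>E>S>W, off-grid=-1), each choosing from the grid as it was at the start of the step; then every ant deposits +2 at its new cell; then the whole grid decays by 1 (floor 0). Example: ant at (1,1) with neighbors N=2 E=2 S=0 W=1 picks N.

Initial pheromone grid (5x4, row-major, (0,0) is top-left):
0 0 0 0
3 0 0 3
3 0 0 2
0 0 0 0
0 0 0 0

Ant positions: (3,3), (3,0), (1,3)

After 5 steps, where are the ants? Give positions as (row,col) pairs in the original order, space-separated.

Step 1: ant0:(3,3)->N->(2,3) | ant1:(3,0)->N->(2,0) | ant2:(1,3)->S->(2,3)
  grid max=5 at (2,3)
Step 2: ant0:(2,3)->N->(1,3) | ant1:(2,0)->N->(1,0) | ant2:(2,3)->N->(1,3)
  grid max=5 at (1,3)
Step 3: ant0:(1,3)->S->(2,3) | ant1:(1,0)->S->(2,0) | ant2:(1,3)->S->(2,3)
  grid max=7 at (2,3)
Step 4: ant0:(2,3)->N->(1,3) | ant1:(2,0)->N->(1,0) | ant2:(2,3)->N->(1,3)
  grid max=7 at (1,3)
Step 5: ant0:(1,3)->S->(2,3) | ant1:(1,0)->S->(2,0) | ant2:(1,3)->S->(2,3)
  grid max=9 at (2,3)

(2,3) (2,0) (2,3)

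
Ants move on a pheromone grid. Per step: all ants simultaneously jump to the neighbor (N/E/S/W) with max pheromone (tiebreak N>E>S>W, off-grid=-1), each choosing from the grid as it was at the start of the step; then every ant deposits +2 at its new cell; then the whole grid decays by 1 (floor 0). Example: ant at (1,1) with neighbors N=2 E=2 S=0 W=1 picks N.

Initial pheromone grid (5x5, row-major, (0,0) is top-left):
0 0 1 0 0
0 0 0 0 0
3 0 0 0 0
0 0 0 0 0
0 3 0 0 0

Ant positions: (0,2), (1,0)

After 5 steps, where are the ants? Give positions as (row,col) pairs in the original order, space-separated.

Step 1: ant0:(0,2)->E->(0,3) | ant1:(1,0)->S->(2,0)
  grid max=4 at (2,0)
Step 2: ant0:(0,3)->E->(0,4) | ant1:(2,0)->N->(1,0)
  grid max=3 at (2,0)
Step 3: ant0:(0,4)->S->(1,4) | ant1:(1,0)->S->(2,0)
  grid max=4 at (2,0)
Step 4: ant0:(1,4)->N->(0,4) | ant1:(2,0)->N->(1,0)
  grid max=3 at (2,0)
Step 5: ant0:(0,4)->S->(1,4) | ant1:(1,0)->S->(2,0)
  grid max=4 at (2,0)

(1,4) (2,0)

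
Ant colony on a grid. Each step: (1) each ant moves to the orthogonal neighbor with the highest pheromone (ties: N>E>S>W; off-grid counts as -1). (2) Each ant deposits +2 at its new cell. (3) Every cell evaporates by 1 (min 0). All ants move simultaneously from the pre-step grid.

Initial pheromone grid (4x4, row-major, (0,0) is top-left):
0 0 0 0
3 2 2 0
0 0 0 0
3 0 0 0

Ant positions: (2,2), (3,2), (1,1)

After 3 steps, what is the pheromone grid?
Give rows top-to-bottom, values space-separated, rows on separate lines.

After step 1: ants at (1,2),(2,2),(1,0)
  0 0 0 0
  4 1 3 0
  0 0 1 0
  2 0 0 0
After step 2: ants at (2,2),(1,2),(1,1)
  0 0 0 0
  3 2 4 0
  0 0 2 0
  1 0 0 0
After step 3: ants at (1,2),(2,2),(1,2)
  0 0 0 0
  2 1 7 0
  0 0 3 0
  0 0 0 0

0 0 0 0
2 1 7 0
0 0 3 0
0 0 0 0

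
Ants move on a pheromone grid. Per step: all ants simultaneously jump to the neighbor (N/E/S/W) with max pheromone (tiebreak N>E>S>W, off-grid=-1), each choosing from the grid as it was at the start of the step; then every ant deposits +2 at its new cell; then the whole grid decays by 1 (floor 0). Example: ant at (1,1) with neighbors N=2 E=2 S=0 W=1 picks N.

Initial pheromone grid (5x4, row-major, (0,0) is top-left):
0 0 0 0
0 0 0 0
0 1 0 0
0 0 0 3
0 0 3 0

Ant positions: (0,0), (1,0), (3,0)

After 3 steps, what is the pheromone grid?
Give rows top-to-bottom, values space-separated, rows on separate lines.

After step 1: ants at (0,1),(0,0),(2,0)
  1 1 0 0
  0 0 0 0
  1 0 0 0
  0 0 0 2
  0 0 2 0
After step 2: ants at (0,0),(0,1),(1,0)
  2 2 0 0
  1 0 0 0
  0 0 0 0
  0 0 0 1
  0 0 1 0
After step 3: ants at (0,1),(0,0),(0,0)
  5 3 0 0
  0 0 0 0
  0 0 0 0
  0 0 0 0
  0 0 0 0

5 3 0 0
0 0 0 0
0 0 0 0
0 0 0 0
0 0 0 0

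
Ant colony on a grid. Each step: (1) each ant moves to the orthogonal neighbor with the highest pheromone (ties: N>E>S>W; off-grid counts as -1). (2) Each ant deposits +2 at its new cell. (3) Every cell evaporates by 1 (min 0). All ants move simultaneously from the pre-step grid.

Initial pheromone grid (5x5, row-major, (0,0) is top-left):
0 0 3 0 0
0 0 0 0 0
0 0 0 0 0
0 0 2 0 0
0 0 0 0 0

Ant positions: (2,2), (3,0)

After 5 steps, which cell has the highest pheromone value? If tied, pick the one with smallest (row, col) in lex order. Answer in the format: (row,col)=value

Answer: (3,2)=3

Derivation:
Step 1: ant0:(2,2)->S->(3,2) | ant1:(3,0)->N->(2,0)
  grid max=3 at (3,2)
Step 2: ant0:(3,2)->N->(2,2) | ant1:(2,0)->N->(1,0)
  grid max=2 at (3,2)
Step 3: ant0:(2,2)->S->(3,2) | ant1:(1,0)->N->(0,0)
  grid max=3 at (3,2)
Step 4: ant0:(3,2)->N->(2,2) | ant1:(0,0)->E->(0,1)
  grid max=2 at (3,2)
Step 5: ant0:(2,2)->S->(3,2) | ant1:(0,1)->E->(0,2)
  grid max=3 at (3,2)
Final grid:
  0 0 1 0 0
  0 0 0 0 0
  0 0 0 0 0
  0 0 3 0 0
  0 0 0 0 0
Max pheromone 3 at (3,2)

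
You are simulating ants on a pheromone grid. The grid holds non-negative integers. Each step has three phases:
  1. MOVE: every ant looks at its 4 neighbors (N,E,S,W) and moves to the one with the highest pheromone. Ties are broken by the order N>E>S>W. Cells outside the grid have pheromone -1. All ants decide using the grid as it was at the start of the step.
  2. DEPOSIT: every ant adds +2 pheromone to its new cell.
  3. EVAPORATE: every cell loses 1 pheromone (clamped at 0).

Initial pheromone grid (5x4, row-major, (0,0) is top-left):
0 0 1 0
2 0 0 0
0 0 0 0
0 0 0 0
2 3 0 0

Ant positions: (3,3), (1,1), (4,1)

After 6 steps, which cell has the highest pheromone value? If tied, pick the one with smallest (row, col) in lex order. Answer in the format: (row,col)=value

Step 1: ant0:(3,3)->N->(2,3) | ant1:(1,1)->W->(1,0) | ant2:(4,1)->W->(4,0)
  grid max=3 at (1,0)
Step 2: ant0:(2,3)->N->(1,3) | ant1:(1,0)->N->(0,0) | ant2:(4,0)->E->(4,1)
  grid max=3 at (4,1)
Step 3: ant0:(1,3)->N->(0,3) | ant1:(0,0)->S->(1,0) | ant2:(4,1)->W->(4,0)
  grid max=3 at (1,0)
Step 4: ant0:(0,3)->S->(1,3) | ant1:(1,0)->N->(0,0) | ant2:(4,0)->E->(4,1)
  grid max=3 at (4,1)
Step 5: ant0:(1,3)->N->(0,3) | ant1:(0,0)->S->(1,0) | ant2:(4,1)->W->(4,0)
  grid max=3 at (1,0)
Step 6: ant0:(0,3)->S->(1,3) | ant1:(1,0)->N->(0,0) | ant2:(4,0)->E->(4,1)
  grid max=3 at (4,1)
Final grid:
  1 0 0 0
  2 0 0 1
  0 0 0 0
  0 0 0 0
  2 3 0 0
Max pheromone 3 at (4,1)

Answer: (4,1)=3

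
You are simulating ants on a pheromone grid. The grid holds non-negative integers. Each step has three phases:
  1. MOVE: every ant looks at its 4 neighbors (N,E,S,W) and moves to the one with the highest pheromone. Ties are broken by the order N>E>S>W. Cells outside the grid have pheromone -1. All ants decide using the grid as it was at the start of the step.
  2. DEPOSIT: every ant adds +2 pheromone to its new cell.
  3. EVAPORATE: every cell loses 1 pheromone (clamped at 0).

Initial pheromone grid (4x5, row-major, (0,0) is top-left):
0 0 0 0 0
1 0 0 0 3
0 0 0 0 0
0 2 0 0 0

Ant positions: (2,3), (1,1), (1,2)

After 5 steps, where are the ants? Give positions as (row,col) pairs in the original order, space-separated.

Step 1: ant0:(2,3)->N->(1,3) | ant1:(1,1)->W->(1,0) | ant2:(1,2)->N->(0,2)
  grid max=2 at (1,0)
Step 2: ant0:(1,3)->E->(1,4) | ant1:(1,0)->N->(0,0) | ant2:(0,2)->E->(0,3)
  grid max=3 at (1,4)
Step 3: ant0:(1,4)->N->(0,4) | ant1:(0,0)->S->(1,0) | ant2:(0,3)->E->(0,4)
  grid max=3 at (0,4)
Step 4: ant0:(0,4)->S->(1,4) | ant1:(1,0)->N->(0,0) | ant2:(0,4)->S->(1,4)
  grid max=5 at (1,4)
Step 5: ant0:(1,4)->N->(0,4) | ant1:(0,0)->S->(1,0) | ant2:(1,4)->N->(0,4)
  grid max=5 at (0,4)

(0,4) (1,0) (0,4)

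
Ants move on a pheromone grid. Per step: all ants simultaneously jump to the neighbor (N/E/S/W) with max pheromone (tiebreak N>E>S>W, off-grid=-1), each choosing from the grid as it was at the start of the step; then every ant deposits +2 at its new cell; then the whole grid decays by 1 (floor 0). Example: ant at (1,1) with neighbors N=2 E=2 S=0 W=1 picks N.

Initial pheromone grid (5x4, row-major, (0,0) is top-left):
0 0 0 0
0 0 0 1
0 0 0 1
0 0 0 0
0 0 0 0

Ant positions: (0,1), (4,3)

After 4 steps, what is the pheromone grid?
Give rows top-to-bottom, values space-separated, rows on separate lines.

After step 1: ants at (0,2),(3,3)
  0 0 1 0
  0 0 0 0
  0 0 0 0
  0 0 0 1
  0 0 0 0
After step 2: ants at (0,3),(2,3)
  0 0 0 1
  0 0 0 0
  0 0 0 1
  0 0 0 0
  0 0 0 0
After step 3: ants at (1,3),(1,3)
  0 0 0 0
  0 0 0 3
  0 0 0 0
  0 0 0 0
  0 0 0 0
After step 4: ants at (0,3),(0,3)
  0 0 0 3
  0 0 0 2
  0 0 0 0
  0 0 0 0
  0 0 0 0

0 0 0 3
0 0 0 2
0 0 0 0
0 0 0 0
0 0 0 0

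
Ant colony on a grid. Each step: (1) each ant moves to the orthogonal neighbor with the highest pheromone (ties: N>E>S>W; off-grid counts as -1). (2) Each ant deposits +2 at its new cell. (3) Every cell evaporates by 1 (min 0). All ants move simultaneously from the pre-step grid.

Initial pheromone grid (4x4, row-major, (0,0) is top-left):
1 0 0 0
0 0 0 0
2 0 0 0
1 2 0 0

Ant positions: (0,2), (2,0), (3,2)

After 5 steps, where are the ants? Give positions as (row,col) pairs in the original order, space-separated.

Step 1: ant0:(0,2)->E->(0,3) | ant1:(2,0)->S->(3,0) | ant2:(3,2)->W->(3,1)
  grid max=3 at (3,1)
Step 2: ant0:(0,3)->S->(1,3) | ant1:(3,0)->E->(3,1) | ant2:(3,1)->W->(3,0)
  grid max=4 at (3,1)
Step 3: ant0:(1,3)->N->(0,3) | ant1:(3,1)->W->(3,0) | ant2:(3,0)->E->(3,1)
  grid max=5 at (3,1)
Step 4: ant0:(0,3)->S->(1,3) | ant1:(3,0)->E->(3,1) | ant2:(3,1)->W->(3,0)
  grid max=6 at (3,1)
Step 5: ant0:(1,3)->N->(0,3) | ant1:(3,1)->W->(3,0) | ant2:(3,0)->E->(3,1)
  grid max=7 at (3,1)

(0,3) (3,0) (3,1)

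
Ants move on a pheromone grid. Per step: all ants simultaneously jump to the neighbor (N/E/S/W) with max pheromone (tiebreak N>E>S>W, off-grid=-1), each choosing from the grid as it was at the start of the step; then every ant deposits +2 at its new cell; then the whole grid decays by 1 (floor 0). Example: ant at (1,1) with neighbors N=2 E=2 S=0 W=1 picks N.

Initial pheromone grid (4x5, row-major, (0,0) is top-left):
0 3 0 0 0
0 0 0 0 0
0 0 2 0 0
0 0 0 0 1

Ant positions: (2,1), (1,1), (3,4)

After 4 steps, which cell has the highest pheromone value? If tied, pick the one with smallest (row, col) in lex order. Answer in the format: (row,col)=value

Answer: (0,1)=3

Derivation:
Step 1: ant0:(2,1)->E->(2,2) | ant1:(1,1)->N->(0,1) | ant2:(3,4)->N->(2,4)
  grid max=4 at (0,1)
Step 2: ant0:(2,2)->N->(1,2) | ant1:(0,1)->E->(0,2) | ant2:(2,4)->N->(1,4)
  grid max=3 at (0,1)
Step 3: ant0:(1,2)->S->(2,2) | ant1:(0,2)->W->(0,1) | ant2:(1,4)->N->(0,4)
  grid max=4 at (0,1)
Step 4: ant0:(2,2)->N->(1,2) | ant1:(0,1)->E->(0,2) | ant2:(0,4)->S->(1,4)
  grid max=3 at (0,1)
Final grid:
  0 3 1 0 0
  0 0 1 0 1
  0 0 2 0 0
  0 0 0 0 0
Max pheromone 3 at (0,1)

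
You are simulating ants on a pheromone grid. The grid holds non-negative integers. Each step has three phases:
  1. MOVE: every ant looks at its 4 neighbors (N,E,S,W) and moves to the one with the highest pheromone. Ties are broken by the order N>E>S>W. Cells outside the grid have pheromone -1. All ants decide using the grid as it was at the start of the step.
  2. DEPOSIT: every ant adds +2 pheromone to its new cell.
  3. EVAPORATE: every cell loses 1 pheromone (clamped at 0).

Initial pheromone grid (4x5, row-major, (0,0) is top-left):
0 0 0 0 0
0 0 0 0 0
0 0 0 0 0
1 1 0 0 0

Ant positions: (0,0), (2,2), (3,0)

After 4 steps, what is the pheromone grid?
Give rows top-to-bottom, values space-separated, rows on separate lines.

After step 1: ants at (0,1),(1,2),(3,1)
  0 1 0 0 0
  0 0 1 0 0
  0 0 0 0 0
  0 2 0 0 0
After step 2: ants at (0,2),(0,2),(2,1)
  0 0 3 0 0
  0 0 0 0 0
  0 1 0 0 0
  0 1 0 0 0
After step 3: ants at (0,3),(0,3),(3,1)
  0 0 2 3 0
  0 0 0 0 0
  0 0 0 0 0
  0 2 0 0 0
After step 4: ants at (0,2),(0,2),(2,1)
  0 0 5 2 0
  0 0 0 0 0
  0 1 0 0 0
  0 1 0 0 0

0 0 5 2 0
0 0 0 0 0
0 1 0 0 0
0 1 0 0 0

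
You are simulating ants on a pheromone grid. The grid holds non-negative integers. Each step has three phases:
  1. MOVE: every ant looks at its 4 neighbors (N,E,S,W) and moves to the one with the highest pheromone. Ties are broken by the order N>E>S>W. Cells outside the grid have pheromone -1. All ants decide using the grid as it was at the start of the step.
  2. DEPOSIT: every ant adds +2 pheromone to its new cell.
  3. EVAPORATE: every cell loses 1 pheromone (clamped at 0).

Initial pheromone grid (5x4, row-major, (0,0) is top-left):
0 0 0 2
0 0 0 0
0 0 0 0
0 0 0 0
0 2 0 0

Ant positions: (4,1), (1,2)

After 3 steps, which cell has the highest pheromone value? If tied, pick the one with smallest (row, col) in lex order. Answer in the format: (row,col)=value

Step 1: ant0:(4,1)->N->(3,1) | ant1:(1,2)->N->(0,2)
  grid max=1 at (0,2)
Step 2: ant0:(3,1)->S->(4,1) | ant1:(0,2)->E->(0,3)
  grid max=2 at (0,3)
Step 3: ant0:(4,1)->N->(3,1) | ant1:(0,3)->S->(1,3)
  grid max=1 at (0,3)
Final grid:
  0 0 0 1
  0 0 0 1
  0 0 0 0
  0 1 0 0
  0 1 0 0
Max pheromone 1 at (0,3)

Answer: (0,3)=1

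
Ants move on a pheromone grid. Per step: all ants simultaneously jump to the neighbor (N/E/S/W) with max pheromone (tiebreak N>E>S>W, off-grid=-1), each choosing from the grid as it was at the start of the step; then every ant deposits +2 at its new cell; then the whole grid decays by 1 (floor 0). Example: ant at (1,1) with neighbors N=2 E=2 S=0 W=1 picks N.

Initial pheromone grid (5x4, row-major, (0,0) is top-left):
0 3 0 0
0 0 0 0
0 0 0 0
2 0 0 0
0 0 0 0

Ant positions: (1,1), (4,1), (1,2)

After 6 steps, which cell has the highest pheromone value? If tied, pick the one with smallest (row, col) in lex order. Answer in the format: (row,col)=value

Step 1: ant0:(1,1)->N->(0,1) | ant1:(4,1)->N->(3,1) | ant2:(1,2)->N->(0,2)
  grid max=4 at (0,1)
Step 2: ant0:(0,1)->E->(0,2) | ant1:(3,1)->W->(3,0) | ant2:(0,2)->W->(0,1)
  grid max=5 at (0,1)
Step 3: ant0:(0,2)->W->(0,1) | ant1:(3,0)->N->(2,0) | ant2:(0,1)->E->(0,2)
  grid max=6 at (0,1)
Step 4: ant0:(0,1)->E->(0,2) | ant1:(2,0)->S->(3,0) | ant2:(0,2)->W->(0,1)
  grid max=7 at (0,1)
Step 5: ant0:(0,2)->W->(0,1) | ant1:(3,0)->N->(2,0) | ant2:(0,1)->E->(0,2)
  grid max=8 at (0,1)
Step 6: ant0:(0,1)->E->(0,2) | ant1:(2,0)->S->(3,0) | ant2:(0,2)->W->(0,1)
  grid max=9 at (0,1)
Final grid:
  0 9 6 0
  0 0 0 0
  0 0 0 0
  2 0 0 0
  0 0 0 0
Max pheromone 9 at (0,1)

Answer: (0,1)=9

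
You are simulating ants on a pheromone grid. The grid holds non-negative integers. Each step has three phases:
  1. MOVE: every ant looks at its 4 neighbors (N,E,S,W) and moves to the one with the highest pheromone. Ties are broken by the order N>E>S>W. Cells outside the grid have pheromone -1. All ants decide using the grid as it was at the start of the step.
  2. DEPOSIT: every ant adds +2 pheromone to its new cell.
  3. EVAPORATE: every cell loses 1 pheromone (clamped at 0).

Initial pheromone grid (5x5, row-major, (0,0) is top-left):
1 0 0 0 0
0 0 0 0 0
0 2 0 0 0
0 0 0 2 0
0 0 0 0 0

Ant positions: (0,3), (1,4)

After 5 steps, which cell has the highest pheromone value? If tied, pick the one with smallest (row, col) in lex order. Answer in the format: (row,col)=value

Step 1: ant0:(0,3)->E->(0,4) | ant1:(1,4)->N->(0,4)
  grid max=3 at (0,4)
Step 2: ant0:(0,4)->S->(1,4) | ant1:(0,4)->S->(1,4)
  grid max=3 at (1,4)
Step 3: ant0:(1,4)->N->(0,4) | ant1:(1,4)->N->(0,4)
  grid max=5 at (0,4)
Step 4: ant0:(0,4)->S->(1,4) | ant1:(0,4)->S->(1,4)
  grid max=5 at (1,4)
Step 5: ant0:(1,4)->N->(0,4) | ant1:(1,4)->N->(0,4)
  grid max=7 at (0,4)
Final grid:
  0 0 0 0 7
  0 0 0 0 4
  0 0 0 0 0
  0 0 0 0 0
  0 0 0 0 0
Max pheromone 7 at (0,4)

Answer: (0,4)=7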